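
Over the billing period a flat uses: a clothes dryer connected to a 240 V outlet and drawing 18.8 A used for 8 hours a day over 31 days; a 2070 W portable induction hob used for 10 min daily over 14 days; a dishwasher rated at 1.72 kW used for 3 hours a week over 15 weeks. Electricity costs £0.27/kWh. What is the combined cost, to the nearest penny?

£324.33

clothes dryer: Power = 18.8 A × 240 V = 4512 W = 4.512 kW
clothes dryer: Runtime = 8 h/day × 31 days = 248 h
clothes dryer: 4.512 kW × 248 h = 1118.976 kWh
portable induction hob: Runtime = 10 min × 14 = 140 min = 2.333333… h
portable induction hob: 2.07 kW × 2.333333… h = 4.83 kWh
dishwasher: Runtime = 3 h/week × 15 weeks = 45 h
dishwasher: 1.72 kW × 45 h = 77.4 kWh
Total energy = 1201.206 kWh
Cost = 1201.206 × £0.27 = £324.33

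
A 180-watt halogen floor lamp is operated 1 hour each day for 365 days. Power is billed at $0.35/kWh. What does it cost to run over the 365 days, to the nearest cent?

$23.00

Runtime = 1 h/day × 365 days = 365 h
Energy = 0.18 kW × 365 h = 65.7 kWh
Cost = 65.7 kWh × $0.35/kWh = $23.00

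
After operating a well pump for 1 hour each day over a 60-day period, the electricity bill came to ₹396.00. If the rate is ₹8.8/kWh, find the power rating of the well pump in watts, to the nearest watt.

Energy = ₹396.00 ÷ ₹8.8/kWh = 45 kWh
Runtime = 1 h/day × 60 days = 60 h
Power = 45 kWh ÷ 60 h = 0.75 kW = 750 W

750 W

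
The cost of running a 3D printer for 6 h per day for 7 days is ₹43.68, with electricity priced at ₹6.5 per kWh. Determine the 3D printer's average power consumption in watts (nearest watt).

160 W

Energy = ₹43.68 ÷ ₹6.5/kWh = 6.72 kWh
Runtime = 6 h/day × 7 days = 42 h
Power = 6.72 kWh ÷ 42 h = 0.16 kW = 160 W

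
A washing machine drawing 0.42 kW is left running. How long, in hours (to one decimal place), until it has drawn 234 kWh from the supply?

Hours = 234 kWh ÷ 0.42 kW = 557.1 h

557.1 h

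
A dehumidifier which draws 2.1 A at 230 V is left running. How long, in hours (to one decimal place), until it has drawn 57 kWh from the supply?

118.0 h

Power = 2.1 A × 230 V = 483 W = 0.483 kW
Hours = 57 kWh ÷ 0.483 kW = 118.0 h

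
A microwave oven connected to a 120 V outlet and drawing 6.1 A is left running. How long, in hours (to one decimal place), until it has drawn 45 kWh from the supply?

61.5 h

Power = 6.1 A × 120 V = 732 W = 0.732 kW
Hours = 45 kWh ÷ 0.732 kW = 61.5 h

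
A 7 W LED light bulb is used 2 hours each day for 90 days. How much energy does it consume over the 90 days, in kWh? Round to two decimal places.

Runtime = 2 h/day × 90 days = 180 h
Energy = 0.007 kW × 180 h = 1.26 kWh

1.26 kWh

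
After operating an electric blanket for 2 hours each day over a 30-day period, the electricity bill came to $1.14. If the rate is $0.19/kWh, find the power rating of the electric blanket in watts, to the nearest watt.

Energy = $1.14 ÷ $0.19/kWh = 6 kWh
Runtime = 2 h/day × 30 days = 60 h
Power = 6 kWh ÷ 60 h = 0.1 kW = 100 W

100 W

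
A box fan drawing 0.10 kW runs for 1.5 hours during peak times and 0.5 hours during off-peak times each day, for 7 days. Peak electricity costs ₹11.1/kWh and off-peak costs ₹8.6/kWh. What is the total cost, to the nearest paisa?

Peak energy = 0.1 kW × 1.5 h × 7 = 1.05 kWh
Off-peak energy = 0.1 kW × 0.5 h × 7 = 0.35 kWh
Cost = 1.05 × ₹11.1 + 0.35 × ₹8.6 = ₹11.655 + ₹3.01 = ₹14.67

₹14.67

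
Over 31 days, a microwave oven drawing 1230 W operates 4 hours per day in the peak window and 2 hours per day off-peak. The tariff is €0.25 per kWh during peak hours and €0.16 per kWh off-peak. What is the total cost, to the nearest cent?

Peak energy = 1.23 kW × 4 h × 31 = 152.52 kWh
Off-peak energy = 1.23 kW × 2 h × 31 = 76.26 kWh
Cost = 152.52 × €0.25 + 76.26 × €0.16 = €38.13 + €12.2016 = €50.33

€50.33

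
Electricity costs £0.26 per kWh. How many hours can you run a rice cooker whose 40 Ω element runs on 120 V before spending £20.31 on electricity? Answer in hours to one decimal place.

217.0 h

Power = V²/R = 120²/40 = 360 W = 0.36 kW
Energy available = £20.31 ÷ £0.26/kWh = 78.1154 kWh
Hours = 78.1154 kWh ÷ 0.36 kW = 217.0 h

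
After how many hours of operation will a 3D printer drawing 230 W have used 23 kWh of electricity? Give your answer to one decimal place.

100.0 h

Hours = 23 kWh ÷ 0.23 kW = 100.0 h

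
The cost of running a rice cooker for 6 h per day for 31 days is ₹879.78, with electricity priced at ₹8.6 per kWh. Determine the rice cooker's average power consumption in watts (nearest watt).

Energy = ₹879.78 ÷ ₹8.6/kWh = 102.3 kWh
Runtime = 6 h/day × 31 days = 186 h
Power = 102.3 kWh ÷ 186 h = 0.55 kW = 550 W

550 W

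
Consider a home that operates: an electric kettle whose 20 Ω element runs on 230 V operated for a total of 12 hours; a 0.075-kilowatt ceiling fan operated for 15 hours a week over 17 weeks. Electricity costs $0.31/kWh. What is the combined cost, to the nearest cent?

electric kettle: Power = V²/R = 230²/20 = 2645 W = 2.645 kW
electric kettle: 2.645 kW × 12 h = 31.74 kWh
ceiling fan: Runtime = 15 h/week × 17 weeks = 255 h
ceiling fan: 0.075 kW × 255 h = 19.125 kWh
Total energy = 50.865 kWh
Cost = 50.865 × $0.31 = $15.77

$15.77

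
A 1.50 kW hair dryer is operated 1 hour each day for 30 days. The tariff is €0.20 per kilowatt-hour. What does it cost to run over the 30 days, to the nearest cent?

€9.00

Runtime = 1 h/day × 30 days = 30 h
Energy = 1.5 kW × 30 h = 45 kWh
Cost = 45 kWh × €0.20/kWh = €9.00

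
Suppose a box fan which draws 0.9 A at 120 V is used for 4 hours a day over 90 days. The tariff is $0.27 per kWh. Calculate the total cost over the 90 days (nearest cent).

$10.50

Power = 0.9 A × 120 V = 108 W = 0.108 kW
Runtime = 4 h/day × 90 days = 360 h
Energy = 0.108 kW × 360 h = 38.88 kWh
Cost = 38.88 kWh × $0.27/kWh = $10.50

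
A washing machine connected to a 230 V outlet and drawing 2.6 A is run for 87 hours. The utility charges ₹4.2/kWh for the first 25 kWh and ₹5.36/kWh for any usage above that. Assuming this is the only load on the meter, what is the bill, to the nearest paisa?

Power = 2.6 A × 230 V = 598 W = 0.598 kW
Energy = 0.598 kW × 87 h = 52.026 kWh
Tier 1 (0–25 kWh): 25 × ₹4.2 = ₹105
Above 25 kWh: 27.026 × ₹5.36 = ₹144.85936
Bill = ₹249.86

₹249.86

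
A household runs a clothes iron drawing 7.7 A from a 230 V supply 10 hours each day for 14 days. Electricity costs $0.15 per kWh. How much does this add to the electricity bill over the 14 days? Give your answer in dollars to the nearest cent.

$37.19

Power = 7.7 A × 230 V = 1771 W = 1.771 kW
Runtime = 10 h/day × 14 days = 140 h
Energy = 1.771 kW × 140 h = 247.94 kWh
Cost = 247.94 kWh × $0.15/kWh = $37.19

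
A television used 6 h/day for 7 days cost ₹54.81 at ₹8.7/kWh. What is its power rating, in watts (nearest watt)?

150 W

Energy = ₹54.81 ÷ ₹8.7/kWh = 6.3 kWh
Runtime = 6 h/day × 7 days = 42 h
Power = 6.3 kWh ÷ 42 h = 0.15 kW = 150 W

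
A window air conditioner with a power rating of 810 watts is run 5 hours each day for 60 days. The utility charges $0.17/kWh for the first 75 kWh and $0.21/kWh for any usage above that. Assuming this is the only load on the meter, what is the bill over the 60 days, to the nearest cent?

$48.03

Runtime = 5 h/day × 60 days = 300 h
Energy = 0.81 kW × 300 h = 243 kWh
Tier 1 (0–75 kWh): 75 × $0.17 = $12.75
Above 75 kWh: 168 × $0.21 = $35.28
Bill = $48.03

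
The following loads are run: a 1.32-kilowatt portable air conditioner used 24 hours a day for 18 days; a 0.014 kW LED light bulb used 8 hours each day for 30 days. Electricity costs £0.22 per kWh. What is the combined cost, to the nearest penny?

£126.19

portable air conditioner: Runtime = 24 h × 18 = 432 h
portable air conditioner: 1.32 kW × 432 h = 570.24 kWh
LED light bulb: Runtime = 8 h/day × 30 days = 240 h
LED light bulb: 0.014 kW × 240 h = 3.36 kWh
Total energy = 573.6 kWh
Cost = 573.6 × £0.22 = £126.19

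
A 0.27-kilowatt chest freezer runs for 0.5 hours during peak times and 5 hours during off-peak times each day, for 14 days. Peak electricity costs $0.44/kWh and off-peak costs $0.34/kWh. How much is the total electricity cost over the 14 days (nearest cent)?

$7.26

Peak energy = 0.27 kW × 0.5 h × 14 = 1.89 kWh
Off-peak energy = 0.27 kW × 5 h × 14 = 18.9 kWh
Cost = 1.89 × $0.44 + 18.9 × $0.34 = $0.8316 + $6.426 = $7.26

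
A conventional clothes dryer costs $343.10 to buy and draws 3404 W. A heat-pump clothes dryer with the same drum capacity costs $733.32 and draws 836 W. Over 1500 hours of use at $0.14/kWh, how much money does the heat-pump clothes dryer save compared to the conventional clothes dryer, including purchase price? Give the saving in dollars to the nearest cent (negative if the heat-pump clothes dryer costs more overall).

conventional clothes dryer: $343.10 + (3404/1000) kW × 1500 h × $0.14 = $343.10 + $714.84 = $1057.94
heat-pump clothes dryer: $733.32 + (836/1000) kW × 1500 h × $0.14 = $733.32 + $175.56 = $908.88
Saving = $1057.94 − $908.88 = $149.06

$149.06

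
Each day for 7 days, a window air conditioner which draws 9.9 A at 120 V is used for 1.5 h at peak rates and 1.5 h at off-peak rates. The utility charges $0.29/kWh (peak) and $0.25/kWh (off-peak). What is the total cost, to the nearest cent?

Power = 9.9 A × 120 V = 1188 W = 1.188 kW
Peak energy = 1.188 kW × 1.5 h × 7 = 12.474 kWh
Off-peak energy = 1.188 kW × 1.5 h × 7 = 12.474 kWh
Cost = 12.474 × $0.29 + 12.474 × $0.25 = $3.61746 + $3.1185 = $6.74

$6.74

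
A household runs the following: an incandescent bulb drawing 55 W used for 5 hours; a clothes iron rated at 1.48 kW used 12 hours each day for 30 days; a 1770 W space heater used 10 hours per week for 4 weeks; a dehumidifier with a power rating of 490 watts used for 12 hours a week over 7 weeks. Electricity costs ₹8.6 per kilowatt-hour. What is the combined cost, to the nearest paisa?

₹5547.30

incandescent bulb: 0.055 kW × 5 h = 0.275 kWh
clothes iron: Runtime = 12 h/day × 30 days = 360 h
clothes iron: 1.48 kW × 360 h = 532.8 kWh
space heater: Runtime = 10 h/week × 4 weeks = 40 h
space heater: 1.77 kW × 40 h = 70.8 kWh
dehumidifier: Runtime = 12 h/week × 7 weeks = 84 h
dehumidifier: 0.49 kW × 84 h = 41.16 kWh
Total energy = 645.035 kWh
Cost = 645.035 × ₹8.6 = ₹5547.30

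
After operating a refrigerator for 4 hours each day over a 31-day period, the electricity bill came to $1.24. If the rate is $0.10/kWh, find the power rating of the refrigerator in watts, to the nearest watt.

Energy = $1.24 ÷ $0.10/kWh = 12.4 kWh
Runtime = 4 h/day × 31 days = 124 h
Power = 12.4 kWh ÷ 124 h = 0.1 kW = 100 W

100 W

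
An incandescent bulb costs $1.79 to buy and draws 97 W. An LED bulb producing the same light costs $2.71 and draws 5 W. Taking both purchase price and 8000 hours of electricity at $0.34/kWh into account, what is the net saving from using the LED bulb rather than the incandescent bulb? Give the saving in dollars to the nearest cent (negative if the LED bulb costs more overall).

incandescent bulb: $1.79 + (97/1000) kW × 8000 h × $0.34 = $1.79 + $263.84 = $265.63
LED bulb: $2.71 + (5/1000) kW × 8000 h × $0.34 = $2.71 + $13.6 = $16.31
Saving = $265.63 − $16.31 = $249.32

$249.32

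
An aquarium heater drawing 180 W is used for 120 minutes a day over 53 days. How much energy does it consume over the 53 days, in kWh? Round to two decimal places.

19.08 kWh

Runtime = 120 min × 53 = 6360 min = 106 h
Energy = 0.18 kW × 106 h = 19.08 kWh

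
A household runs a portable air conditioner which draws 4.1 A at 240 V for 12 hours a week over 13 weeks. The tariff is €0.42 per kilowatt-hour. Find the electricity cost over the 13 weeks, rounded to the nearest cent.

Power = 4.1 A × 240 V = 984 W = 0.984 kW
Runtime = 12 h/week × 13 weeks = 156 h
Energy = 0.984 kW × 156 h = 153.504 kWh
Cost = 153.504 kWh × €0.42/kWh = €64.47

€64.47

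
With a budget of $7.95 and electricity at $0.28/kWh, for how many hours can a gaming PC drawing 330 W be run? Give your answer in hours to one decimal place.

86.0 h

Energy available = $7.95 ÷ $0.28/kWh = 28.3929 kWh
Hours = 28.3929 kWh ÷ 0.33 kW = 86.0 h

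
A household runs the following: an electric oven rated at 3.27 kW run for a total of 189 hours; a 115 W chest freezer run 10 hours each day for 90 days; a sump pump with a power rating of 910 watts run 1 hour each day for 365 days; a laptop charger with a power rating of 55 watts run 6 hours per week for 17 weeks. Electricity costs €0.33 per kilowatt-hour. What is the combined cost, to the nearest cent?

€349.57

electric oven: 3.27 kW × 189 h = 618.03 kWh
chest freezer: Runtime = 10 h/day × 90 days = 900 h
chest freezer: 0.115 kW × 900 h = 103.5 kWh
sump pump: Runtime = 1 h/day × 365 days = 365 h
sump pump: 0.91 kW × 365 h = 332.15 kWh
laptop charger: Runtime = 6 h/week × 17 weeks = 102 h
laptop charger: 0.055 kW × 102 h = 5.61 kWh
Total energy = 1059.29 kWh
Cost = 1059.29 × €0.33 = €349.57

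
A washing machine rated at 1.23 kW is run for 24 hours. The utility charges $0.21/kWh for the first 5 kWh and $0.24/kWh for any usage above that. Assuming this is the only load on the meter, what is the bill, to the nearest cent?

$6.93

Energy = 1.23 kW × 24 h = 29.52 kWh
Tier 1 (0–5 kWh): 5 × $0.21 = $1.05
Above 5 kWh: 24.52 × $0.24 = $5.8848
Bill = $6.93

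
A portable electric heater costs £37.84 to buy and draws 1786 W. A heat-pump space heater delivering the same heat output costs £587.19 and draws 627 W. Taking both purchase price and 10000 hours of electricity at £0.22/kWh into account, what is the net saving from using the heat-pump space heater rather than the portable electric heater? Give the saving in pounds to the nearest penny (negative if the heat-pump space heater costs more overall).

£2000.45

portable electric heater: £37.84 + (1786/1000) kW × 10000 h × £0.22 = £37.84 + £3929.2 = £3967.04
heat-pump space heater: £587.19 + (627/1000) kW × 10000 h × £0.22 = £587.19 + £1379.4 = £1966.59
Saving = £3967.04 − £1966.59 = £2000.45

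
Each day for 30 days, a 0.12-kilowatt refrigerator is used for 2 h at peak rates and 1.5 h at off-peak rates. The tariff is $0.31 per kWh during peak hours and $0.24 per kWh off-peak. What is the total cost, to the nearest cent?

$3.53

Peak energy = 0.12 kW × 2 h × 30 = 7.2 kWh
Off-peak energy = 0.12 kW × 1.5 h × 30 = 5.4 kWh
Cost = 7.2 × $0.31 + 5.4 × $0.24 = $2.232 + $1.296 = $3.53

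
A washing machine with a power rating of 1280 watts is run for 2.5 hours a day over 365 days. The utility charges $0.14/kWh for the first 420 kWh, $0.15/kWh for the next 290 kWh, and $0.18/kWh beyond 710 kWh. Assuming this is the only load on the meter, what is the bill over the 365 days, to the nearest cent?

Runtime = 2.5 h/day × 365 days = 912.5 h
Energy = 1.28 kW × 912.5 h = 1168 kWh
Tier 1 (0–420 kWh): 420 × $0.14 = $58.8
Tier 2 (420–710 kWh): 290 × $0.15 = $43.5
Above 710 kWh: 458 × $0.18 = $82.44
Bill = $184.74

$184.74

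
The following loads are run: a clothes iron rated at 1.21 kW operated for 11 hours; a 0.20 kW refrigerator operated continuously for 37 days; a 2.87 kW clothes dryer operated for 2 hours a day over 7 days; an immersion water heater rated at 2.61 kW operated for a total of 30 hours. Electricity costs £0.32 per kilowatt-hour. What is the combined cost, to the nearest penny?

clothes iron: 1.21 kW × 11 h = 13.31 kWh
refrigerator: Runtime = 24 h × 37 = 888 h
refrigerator: 0.2 kW × 888 h = 177.6 kWh
clothes dryer: Runtime = 2 h/day × 7 days = 14 h
clothes dryer: 2.87 kW × 14 h = 40.18 kWh
immersion water heater: 2.61 kW × 30 h = 78.3 kWh
Total energy = 309.39 kWh
Cost = 309.39 × £0.32 = £99.00

£99.00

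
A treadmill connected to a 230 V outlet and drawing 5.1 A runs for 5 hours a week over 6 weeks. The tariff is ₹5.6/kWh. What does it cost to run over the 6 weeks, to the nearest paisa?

Power = 5.1 A × 230 V = 1173 W = 1.173 kW
Runtime = 5 h/week × 6 weeks = 30 h
Energy = 1.173 kW × 30 h = 35.19 kWh
Cost = 35.19 kWh × ₹5.6/kWh = ₹197.06

₹197.06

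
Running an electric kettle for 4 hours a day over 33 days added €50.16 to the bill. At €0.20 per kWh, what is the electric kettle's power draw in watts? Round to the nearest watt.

1900 W

Energy = €50.16 ÷ €0.20/kWh = 250.8 kWh
Runtime = 4 h/day × 33 days = 132 h
Power = 250.8 kWh ÷ 132 h = 1.9 kW = 1900 W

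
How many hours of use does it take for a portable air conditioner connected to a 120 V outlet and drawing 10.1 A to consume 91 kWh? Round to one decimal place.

Power = 10.1 A × 120 V = 1212 W = 1.212 kW
Hours = 91 kWh ÷ 1.212 kW = 75.1 h

75.1 h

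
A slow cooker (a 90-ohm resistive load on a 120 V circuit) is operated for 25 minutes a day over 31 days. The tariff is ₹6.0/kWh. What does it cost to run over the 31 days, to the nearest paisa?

₹12.40

Power = V²/R = 120²/90 = 160 W = 0.16 kW
Runtime = 25 min × 31 = 775 min = 12.916666… h
Energy = 0.16 kW × 12.916666… h = 2.066666… kWh
Cost = 2.066666… kWh × ₹6.0/kWh = ₹12.40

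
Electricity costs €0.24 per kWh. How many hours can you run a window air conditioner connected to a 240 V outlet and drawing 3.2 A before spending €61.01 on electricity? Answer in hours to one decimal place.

Power = 3.2 A × 240 V = 768 W = 0.768 kW
Energy available = €61.01 ÷ €0.24/kWh = 254.2083 kWh
Hours = 254.2083 kWh ÷ 0.768 kW = 331.0 h

331.0 h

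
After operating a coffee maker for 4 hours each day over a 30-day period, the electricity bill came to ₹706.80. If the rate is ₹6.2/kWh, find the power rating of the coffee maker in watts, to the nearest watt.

950 W

Energy = ₹706.80 ÷ ₹6.2/kWh = 114 kWh
Runtime = 4 h/day × 30 days = 120 h
Power = 114 kWh ÷ 120 h = 0.95 kW = 950 W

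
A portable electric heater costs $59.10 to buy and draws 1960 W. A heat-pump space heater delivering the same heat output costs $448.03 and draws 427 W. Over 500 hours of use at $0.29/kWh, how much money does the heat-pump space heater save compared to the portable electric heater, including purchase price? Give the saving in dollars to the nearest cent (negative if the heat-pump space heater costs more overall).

portable electric heater: $59.10 + (1960/1000) kW × 500 h × $0.29 = $59.10 + $284.2 = $343.3
heat-pump space heater: $448.03 + (427/1000) kW × 500 h × $0.29 = $448.03 + $61.915 = $509.945
Saving = $343.3 − $509.945 = −$166.645 → -$166.65

-$166.65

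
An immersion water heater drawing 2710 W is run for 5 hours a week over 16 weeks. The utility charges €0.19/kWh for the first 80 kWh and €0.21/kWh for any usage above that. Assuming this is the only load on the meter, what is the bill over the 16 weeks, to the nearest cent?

Runtime = 5 h/week × 16 weeks = 80 h
Energy = 2.71 kW × 80 h = 216.8 kWh
Tier 1 (0–80 kWh): 80 × €0.19 = €15.2
Above 80 kWh: 136.8 × €0.21 = €28.728
Bill = €43.93

€43.93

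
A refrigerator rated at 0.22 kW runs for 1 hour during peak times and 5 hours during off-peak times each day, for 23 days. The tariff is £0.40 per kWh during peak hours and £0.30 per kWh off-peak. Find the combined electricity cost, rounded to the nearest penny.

Peak energy = 0.22 kW × 1 h × 23 = 5.06 kWh
Off-peak energy = 0.22 kW × 5 h × 23 = 25.3 kWh
Cost = 5.06 × £0.40 + 25.3 × £0.30 = £2.024 + £7.59 = £9.61

£9.61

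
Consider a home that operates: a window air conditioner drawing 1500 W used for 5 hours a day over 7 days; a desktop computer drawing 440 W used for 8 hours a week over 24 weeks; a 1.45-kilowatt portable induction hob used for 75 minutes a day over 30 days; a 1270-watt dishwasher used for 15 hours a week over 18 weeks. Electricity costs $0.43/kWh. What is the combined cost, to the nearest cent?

$229.73

window air conditioner: Runtime = 5 h/day × 7 days = 35 h
window air conditioner: 1.5 kW × 35 h = 52.5 kWh
desktop computer: Runtime = 8 h/week × 24 weeks = 192 h
desktop computer: 0.44 kW × 192 h = 84.48 kWh
portable induction hob: Runtime = 75 min × 30 = 2250 min = 37.5 h
portable induction hob: 1.45 kW × 37.5 h = 54.375 kWh
dishwasher: Runtime = 15 h/week × 18 weeks = 270 h
dishwasher: 1.27 kW × 270 h = 342.9 kWh
Total energy = 534.255 kWh
Cost = 534.255 × $0.43 = $229.73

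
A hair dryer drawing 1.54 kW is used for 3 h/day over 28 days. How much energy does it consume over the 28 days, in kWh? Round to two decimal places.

129.36 kWh

Runtime = 3 h/day × 28 days = 84 h
Energy = 1.54 kW × 84 h = 129.36 kWh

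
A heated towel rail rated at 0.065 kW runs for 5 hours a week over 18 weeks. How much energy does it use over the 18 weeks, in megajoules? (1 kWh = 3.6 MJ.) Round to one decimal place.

21.1 MJ

Runtime = 5 h/week × 18 weeks = 90 h
Energy = 0.065 kW × 90 h = 5.85 kWh
= 5.85 × 3.6 MJ = 21.1 MJ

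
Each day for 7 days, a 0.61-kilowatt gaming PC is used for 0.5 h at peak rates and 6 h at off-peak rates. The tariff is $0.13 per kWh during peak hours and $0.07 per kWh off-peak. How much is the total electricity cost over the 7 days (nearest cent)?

$2.07

Peak energy = 0.61 kW × 0.5 h × 7 = 2.135 kWh
Off-peak energy = 0.61 kW × 6 h × 7 = 25.62 kWh
Cost = 2.135 × $0.13 + 25.62 × $0.07 = $0.27755 + $1.7934 = $2.07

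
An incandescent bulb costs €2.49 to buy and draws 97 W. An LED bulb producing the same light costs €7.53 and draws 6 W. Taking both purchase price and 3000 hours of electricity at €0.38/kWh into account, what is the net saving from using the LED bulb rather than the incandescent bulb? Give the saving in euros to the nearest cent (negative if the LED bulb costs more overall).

€98.70

incandescent bulb: €2.49 + (97/1000) kW × 3000 h × €0.38 = €2.49 + €110.58 = €113.07
LED bulb: €7.53 + (6/1000) kW × 3000 h × €0.38 = €7.53 + €6.84 = €14.37
Saving = €113.07 − €14.37 = €98.7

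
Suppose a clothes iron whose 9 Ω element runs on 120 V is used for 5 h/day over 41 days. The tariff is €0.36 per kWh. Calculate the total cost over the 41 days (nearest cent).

Power = V²/R = 120²/9 = 1600 W = 1.6 kW
Runtime = 5 h/day × 41 days = 205 h
Energy = 1.6 kW × 205 h = 328 kWh
Cost = 328 kWh × €0.36/kWh = €118.08

€118.08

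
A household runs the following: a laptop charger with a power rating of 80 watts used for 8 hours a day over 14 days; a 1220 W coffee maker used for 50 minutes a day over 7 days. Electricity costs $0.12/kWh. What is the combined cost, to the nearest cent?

$1.93

laptop charger: Runtime = 8 h/day × 14 days = 112 h
laptop charger: 0.08 kW × 112 h = 8.96 kWh
coffee maker: Runtime = 50 min × 7 = 350 min = 5.833333… h
coffee maker: 1.22 kW × 5.833333… h = 7.116666… kWh
Total energy = 16.076666… kWh
Cost = 16.076666… × $0.12 = $1.93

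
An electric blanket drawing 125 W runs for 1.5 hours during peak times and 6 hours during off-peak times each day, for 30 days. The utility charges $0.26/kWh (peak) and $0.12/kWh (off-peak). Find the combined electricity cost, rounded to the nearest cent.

Peak energy = 0.125 kW × 1.5 h × 30 = 5.625 kWh
Off-peak energy = 0.125 kW × 6 h × 30 = 22.5 kWh
Cost = 5.625 × $0.26 + 22.5 × $0.12 = $1.4625 + $2.7 = $4.16

$4.16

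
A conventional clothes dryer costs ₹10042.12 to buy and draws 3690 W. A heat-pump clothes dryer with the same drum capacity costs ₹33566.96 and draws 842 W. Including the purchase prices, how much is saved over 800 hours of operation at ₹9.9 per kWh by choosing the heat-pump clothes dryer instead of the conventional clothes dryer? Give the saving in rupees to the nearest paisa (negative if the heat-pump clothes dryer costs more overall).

-₹968.68

conventional clothes dryer: ₹10042.12 + (3690/1000) kW × 800 h × ₹9.9 = ₹10042.12 + ₹29224.8 = ₹39266.92
heat-pump clothes dryer: ₹33566.96 + (842/1000) kW × 800 h × ₹9.9 = ₹33566.96 + ₹6668.64 = ₹40235.6
Saving = ₹39266.92 − ₹40235.6 = −₹968.68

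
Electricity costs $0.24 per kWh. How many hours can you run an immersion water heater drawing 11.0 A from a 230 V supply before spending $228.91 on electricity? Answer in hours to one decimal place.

377.0 h

Power = 11.0 A × 230 V = 2530 W = 2.53 kW
Energy available = $228.91 ÷ $0.24/kWh = 953.7917 kWh
Hours = 953.7917 kWh ÷ 2.53 kW = 377.0 h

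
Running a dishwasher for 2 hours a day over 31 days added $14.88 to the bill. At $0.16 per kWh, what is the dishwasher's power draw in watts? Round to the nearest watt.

Energy = $14.88 ÷ $0.16/kWh = 93 kWh
Runtime = 2 h/day × 31 days = 62 h
Power = 93 kWh ÷ 62 h = 1.5 kW = 1500 W

1500 W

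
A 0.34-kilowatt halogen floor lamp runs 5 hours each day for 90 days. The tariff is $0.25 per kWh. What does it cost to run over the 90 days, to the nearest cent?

$38.25

Runtime = 5 h/day × 90 days = 450 h
Energy = 0.34 kW × 450 h = 153 kWh
Cost = 153 kWh × $0.25/kWh = $38.25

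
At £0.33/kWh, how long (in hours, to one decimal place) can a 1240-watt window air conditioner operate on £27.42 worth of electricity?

Energy available = £27.42 ÷ £0.33/kWh = 83.0909 kWh
Hours = 83.0909 kWh ÷ 1.24 kW = 67.0 h

67.0 h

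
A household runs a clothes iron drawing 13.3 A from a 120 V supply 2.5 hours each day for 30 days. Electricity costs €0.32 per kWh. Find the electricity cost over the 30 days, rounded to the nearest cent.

Power = 13.3 A × 120 V = 1596 W = 1.596 kW
Runtime = 2.5 h/day × 30 days = 75 h
Energy = 1.596 kW × 75 h = 119.7 kWh
Cost = 119.7 kWh × €0.32/kWh = €38.30

€38.30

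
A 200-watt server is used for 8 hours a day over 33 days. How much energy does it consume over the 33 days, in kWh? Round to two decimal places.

52.80 kWh

Runtime = 8 h/day × 33 days = 264 h
Energy = 0.2 kW × 264 h = 52.8 kWh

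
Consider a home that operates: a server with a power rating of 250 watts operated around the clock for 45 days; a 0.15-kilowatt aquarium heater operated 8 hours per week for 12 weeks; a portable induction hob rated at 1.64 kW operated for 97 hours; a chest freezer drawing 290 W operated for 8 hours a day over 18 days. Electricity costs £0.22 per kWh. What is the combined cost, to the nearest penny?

server: Runtime = 24 h × 45 = 1080 h
server: 0.25 kW × 1080 h = 270 kWh
aquarium heater: Runtime = 8 h/week × 12 weeks = 96 h
aquarium heater: 0.15 kW × 96 h = 14.4 kWh
portable induction hob: 1.64 kW × 97 h = 159.08 kWh
chest freezer: Runtime = 8 h/day × 18 days = 144 h
chest freezer: 0.29 kW × 144 h = 41.76 kWh
Total energy = 485.24 kWh
Cost = 485.24 × £0.22 = £106.75

£106.75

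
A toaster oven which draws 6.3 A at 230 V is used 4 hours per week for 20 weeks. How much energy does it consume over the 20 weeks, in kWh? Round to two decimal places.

115.92 kWh

Power = 6.3 A × 230 V = 1449 W = 1.449 kW
Runtime = 4 h/week × 20 weeks = 80 h
Energy = 1.449 kW × 80 h = 115.92 kWh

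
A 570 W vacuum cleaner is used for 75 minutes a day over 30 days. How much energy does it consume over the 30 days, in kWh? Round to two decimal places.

21.38 kWh

Runtime = 75 min × 30 = 2250 min = 37.5 h
Energy = 0.57 kW × 37.5 h = 21.375 kWh ≈ 21.38 kWh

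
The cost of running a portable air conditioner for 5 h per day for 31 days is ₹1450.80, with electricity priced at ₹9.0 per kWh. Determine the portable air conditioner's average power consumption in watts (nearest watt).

Energy = ₹1450.80 ÷ ₹9.0/kWh = 161.2 kWh
Runtime = 5 h/day × 31 days = 155 h
Power = 161.2 kWh ÷ 155 h = 1.04 kW = 1040 W

1040 W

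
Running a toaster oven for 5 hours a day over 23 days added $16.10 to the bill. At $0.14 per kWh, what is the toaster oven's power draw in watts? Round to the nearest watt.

Energy = $16.10 ÷ $0.14/kWh = 115 kWh
Runtime = 5 h/day × 23 days = 115 h
Power = 115 kWh ÷ 115 h = 1 kW = 1000 W

1000 W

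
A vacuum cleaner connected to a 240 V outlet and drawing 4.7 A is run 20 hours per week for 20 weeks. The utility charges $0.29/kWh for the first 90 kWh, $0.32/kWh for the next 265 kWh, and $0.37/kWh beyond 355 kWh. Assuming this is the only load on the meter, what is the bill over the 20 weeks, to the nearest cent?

Power = 4.7 A × 240 V = 1128 W = 1.128 kW
Runtime = 20 h/week × 20 weeks = 400 h
Energy = 1.128 kW × 400 h = 451.2 kWh
Tier 1 (0–90 kWh): 90 × $0.29 = $26.1
Tier 2 (90–355 kWh): 265 × $0.32 = $84.8
Above 355 kWh: 96.2 × $0.37 = $35.594
Bill = $146.49

$146.49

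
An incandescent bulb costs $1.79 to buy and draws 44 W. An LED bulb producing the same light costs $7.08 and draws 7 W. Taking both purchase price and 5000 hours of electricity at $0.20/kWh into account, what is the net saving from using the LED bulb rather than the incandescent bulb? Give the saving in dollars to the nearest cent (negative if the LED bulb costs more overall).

$31.71

incandescent bulb: $1.79 + (44/1000) kW × 5000 h × $0.20 = $1.79 + $44 = $45.79
LED bulb: $7.08 + (7/1000) kW × 5000 h × $0.20 = $7.08 + $7 = $14.08
Saving = $45.79 − $14.08 = $31.71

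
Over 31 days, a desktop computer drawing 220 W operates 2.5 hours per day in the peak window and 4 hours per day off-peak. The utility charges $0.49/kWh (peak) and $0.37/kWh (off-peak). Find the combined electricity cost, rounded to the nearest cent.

$18.45

Peak energy = 0.22 kW × 2.5 h × 31 = 17.05 kWh
Off-peak energy = 0.22 kW × 4 h × 31 = 27.28 kWh
Cost = 17.05 × $0.49 + 27.28 × $0.37 = $8.3545 + $10.0936 = $18.45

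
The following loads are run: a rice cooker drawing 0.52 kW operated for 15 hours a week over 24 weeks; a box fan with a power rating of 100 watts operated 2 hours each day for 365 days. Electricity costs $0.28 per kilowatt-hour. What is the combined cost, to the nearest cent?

$72.86

rice cooker: Runtime = 15 h/week × 24 weeks = 360 h
rice cooker: 0.52 kW × 360 h = 187.2 kWh
box fan: Runtime = 2 h/day × 365 days = 730 h
box fan: 0.1 kW × 730 h = 73 kWh
Total energy = 260.2 kWh
Cost = 260.2 × $0.28 = $72.86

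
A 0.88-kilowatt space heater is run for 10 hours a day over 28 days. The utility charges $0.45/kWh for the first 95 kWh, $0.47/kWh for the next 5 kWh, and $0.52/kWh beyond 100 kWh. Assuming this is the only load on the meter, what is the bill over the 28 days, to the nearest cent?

$121.23

Runtime = 10 h/day × 28 days = 280 h
Energy = 0.88 kW × 280 h = 246.4 kWh
Tier 1 (0–95 kWh): 95 × $0.45 = $42.75
Tier 2 (95–100 kWh): 5 × $0.47 = $2.35
Above 100 kWh: 146.4 × $0.52 = $76.128
Bill = $121.23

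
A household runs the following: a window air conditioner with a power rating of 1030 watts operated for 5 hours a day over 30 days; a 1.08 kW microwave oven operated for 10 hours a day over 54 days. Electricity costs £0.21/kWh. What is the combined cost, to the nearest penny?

£154.92

window air conditioner: Runtime = 5 h/day × 30 days = 150 h
window air conditioner: 1.03 kW × 150 h = 154.5 kWh
microwave oven: Runtime = 10 h/day × 54 days = 540 h
microwave oven: 1.08 kW × 540 h = 583.2 kWh
Total energy = 737.7 kWh
Cost = 737.7 × £0.21 = £154.92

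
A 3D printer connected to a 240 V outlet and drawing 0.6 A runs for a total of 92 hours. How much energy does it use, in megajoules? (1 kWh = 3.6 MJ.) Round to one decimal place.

47.7 MJ

Power = 0.6 A × 240 V = 144 W = 0.144 kW
Energy = 0.144 kW × 92 h = 13.248 kWh
= 13.248 × 3.6 MJ = 47.7 MJ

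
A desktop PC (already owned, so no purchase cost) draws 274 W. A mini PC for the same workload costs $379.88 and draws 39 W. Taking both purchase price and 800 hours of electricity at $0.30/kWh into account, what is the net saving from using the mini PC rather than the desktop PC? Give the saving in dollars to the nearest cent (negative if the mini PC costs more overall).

desktop PC: $0.00 + (274/1000) kW × 800 h × $0.30 = $0.00 + $65.76 = $65.76
mini PC: $379.88 + (39/1000) kW × 800 h × $0.30 = $379.88 + $9.36 = $389.24
Saving = $65.76 − $389.24 = −$323.48

-$323.48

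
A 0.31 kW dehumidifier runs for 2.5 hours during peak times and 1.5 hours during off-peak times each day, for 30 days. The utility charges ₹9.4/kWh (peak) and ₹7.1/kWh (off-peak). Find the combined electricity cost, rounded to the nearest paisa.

₹317.60

Peak energy = 0.31 kW × 2.5 h × 30 = 23.25 kWh
Off-peak energy = 0.31 kW × 1.5 h × 30 = 13.95 kWh
Cost = 23.25 × ₹9.4 + 13.95 × ₹7.1 = ₹218.55 + ₹99.045 = ₹317.60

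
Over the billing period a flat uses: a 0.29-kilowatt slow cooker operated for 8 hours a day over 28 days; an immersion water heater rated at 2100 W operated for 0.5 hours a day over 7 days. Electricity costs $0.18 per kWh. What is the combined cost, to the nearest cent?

slow cooker: Runtime = 8 h/day × 28 days = 224 h
slow cooker: 0.29 kW × 224 h = 64.96 kWh
immersion water heater: Runtime = 0.5 h/day × 7 days = 3.5 h
immersion water heater: 2.1 kW × 3.5 h = 7.35 kWh
Total energy = 72.31 kWh
Cost = 72.31 × $0.18 = $13.02

$13.02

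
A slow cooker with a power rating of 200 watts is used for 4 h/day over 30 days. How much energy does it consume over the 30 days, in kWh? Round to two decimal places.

Runtime = 4 h/day × 30 days = 120 h
Energy = 0.2 kW × 120 h = 24 kWh

24.00 kWh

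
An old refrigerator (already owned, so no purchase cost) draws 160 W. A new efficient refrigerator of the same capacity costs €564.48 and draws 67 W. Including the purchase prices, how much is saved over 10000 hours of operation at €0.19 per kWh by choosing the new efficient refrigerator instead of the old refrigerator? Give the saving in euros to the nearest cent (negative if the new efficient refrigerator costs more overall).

-€387.78

old refrigerator: €0.00 + (160/1000) kW × 10000 h × €0.19 = €0.00 + €304 = €304
new efficient refrigerator: €564.48 + (67/1000) kW × 10000 h × €0.19 = €564.48 + €127.3 = €691.78
Saving = €304 − €691.78 = −€387.78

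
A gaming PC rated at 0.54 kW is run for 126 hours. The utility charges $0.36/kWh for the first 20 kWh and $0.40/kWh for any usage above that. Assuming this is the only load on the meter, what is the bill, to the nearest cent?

Energy = 0.54 kW × 126 h = 68.04 kWh
Tier 1 (0–20 kWh): 20 × $0.36 = $7.2
Above 20 kWh: 48.04 × $0.40 = $19.216
Bill = $26.42

$26.42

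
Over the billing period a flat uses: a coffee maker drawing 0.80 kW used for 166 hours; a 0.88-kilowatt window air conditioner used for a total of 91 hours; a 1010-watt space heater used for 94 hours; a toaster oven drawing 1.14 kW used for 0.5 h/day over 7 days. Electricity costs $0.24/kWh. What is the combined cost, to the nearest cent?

$74.83

coffee maker: 0.8 kW × 166 h = 132.8 kWh
window air conditioner: 0.88 kW × 91 h = 80.08 kWh
space heater: 1.01 kW × 94 h = 94.94 kWh
toaster oven: Runtime = 0.5 h/day × 7 days = 3.5 h
toaster oven: 1.14 kW × 3.5 h = 3.99 kWh
Total energy = 311.81 kWh
Cost = 311.81 × $0.24 = $74.83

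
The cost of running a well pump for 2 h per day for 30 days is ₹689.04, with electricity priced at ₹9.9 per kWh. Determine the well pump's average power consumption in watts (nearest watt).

Energy = ₹689.04 ÷ ₹9.9/kWh = 69.6 kWh
Runtime = 2 h/day × 30 days = 60 h
Power = 69.6 kWh ÷ 60 h = 1.16 kW = 1160 W

1160 W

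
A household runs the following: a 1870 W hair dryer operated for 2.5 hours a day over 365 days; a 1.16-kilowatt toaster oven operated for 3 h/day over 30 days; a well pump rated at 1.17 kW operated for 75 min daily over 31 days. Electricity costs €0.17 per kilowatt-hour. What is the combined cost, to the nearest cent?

hair dryer: Runtime = 2.5 h/day × 365 days = 912.5 h
hair dryer: 1.87 kW × 912.5 h = 1706.375 kWh
toaster oven: Runtime = 3 h/day × 30 days = 90 h
toaster oven: 1.16 kW × 90 h = 104.4 kWh
well pump: Runtime = 75 min × 31 = 2325 min = 38.75 h
well pump: 1.17 kW × 38.75 h = 45.3375 kWh
Total energy = 1856.1125 kWh
Cost = 1856.1125 × €0.17 = €315.54

€315.54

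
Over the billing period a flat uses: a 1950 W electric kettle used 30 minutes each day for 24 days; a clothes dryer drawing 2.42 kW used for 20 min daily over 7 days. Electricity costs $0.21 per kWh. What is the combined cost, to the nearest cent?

$6.10

electric kettle: Runtime = 30 min × 24 = 720 min = 12 h
electric kettle: 1.95 kW × 12 h = 23.4 kWh
clothes dryer: Runtime = 20 min × 7 = 140 min = 2.333333… h
clothes dryer: 2.42 kW × 2.333333… h = 5.646666… kWh
Total energy = 29.046666… kWh
Cost = 29.046666… × $0.21 = $6.10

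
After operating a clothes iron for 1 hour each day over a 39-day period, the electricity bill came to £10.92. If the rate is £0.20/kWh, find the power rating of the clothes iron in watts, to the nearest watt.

1400 W

Energy = £10.92 ÷ £0.20/kWh = 54.6 kWh
Runtime = 1 h/day × 39 days = 39 h
Power = 54.6 kWh ÷ 39 h = 1.4 kW = 1400 W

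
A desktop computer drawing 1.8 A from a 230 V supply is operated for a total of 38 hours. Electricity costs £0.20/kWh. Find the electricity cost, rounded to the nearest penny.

Power = 1.8 A × 230 V = 414 W = 0.414 kW
Energy = 0.414 kW × 38 h = 15.732 kWh
Cost = 15.732 kWh × £0.20/kWh = £3.15

£3.15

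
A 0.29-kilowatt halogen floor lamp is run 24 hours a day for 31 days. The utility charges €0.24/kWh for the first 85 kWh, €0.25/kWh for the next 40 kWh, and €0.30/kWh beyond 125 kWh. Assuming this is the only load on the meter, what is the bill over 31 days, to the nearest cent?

€57.63

Runtime = 24 h × 31 = 744 h
Energy = 0.29 kW × 744 h = 215.76 kWh
Tier 1 (0–85 kWh): 85 × €0.24 = €20.4
Tier 2 (85–125 kWh): 40 × €0.25 = €10
Above 125 kWh: 90.76 × €0.30 = €27.228
Bill = €57.63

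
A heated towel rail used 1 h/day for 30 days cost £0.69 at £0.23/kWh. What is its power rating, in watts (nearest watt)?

Energy = £0.69 ÷ £0.23/kWh = 3 kWh
Runtime = 1 h/day × 30 days = 30 h
Power = 3 kWh ÷ 30 h = 0.1 kW = 100 W

100 W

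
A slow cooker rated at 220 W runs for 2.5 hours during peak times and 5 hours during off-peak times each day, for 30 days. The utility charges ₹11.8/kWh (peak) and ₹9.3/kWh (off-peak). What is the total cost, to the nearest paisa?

₹501.60

Peak energy = 0.22 kW × 2.5 h × 30 = 16.5 kWh
Off-peak energy = 0.22 kW × 5 h × 30 = 33 kWh
Cost = 16.5 × ₹11.8 + 33 × ₹9.3 = ₹194.7 + ₹306.9 = ₹501.60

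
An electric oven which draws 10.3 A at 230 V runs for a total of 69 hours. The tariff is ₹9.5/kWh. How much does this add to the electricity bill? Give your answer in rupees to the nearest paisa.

₹1552.88

Power = 10.3 A × 230 V = 2369 W = 2.369 kW
Energy = 2.369 kW × 69 h = 163.461 kWh
Cost = 163.461 kWh × ₹9.5/kWh = ₹1552.88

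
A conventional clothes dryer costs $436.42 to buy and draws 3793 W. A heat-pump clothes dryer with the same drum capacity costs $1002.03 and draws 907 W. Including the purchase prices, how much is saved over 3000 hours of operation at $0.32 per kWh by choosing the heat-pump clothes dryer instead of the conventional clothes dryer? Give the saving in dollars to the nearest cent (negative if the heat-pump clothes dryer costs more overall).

$2204.95

conventional clothes dryer: $436.42 + (3793/1000) kW × 3000 h × $0.32 = $436.42 + $3641.28 = $4077.7
heat-pump clothes dryer: $1002.03 + (907/1000) kW × 3000 h × $0.32 = $1002.03 + $870.72 = $1872.75
Saving = $4077.7 − $1872.75 = $2204.95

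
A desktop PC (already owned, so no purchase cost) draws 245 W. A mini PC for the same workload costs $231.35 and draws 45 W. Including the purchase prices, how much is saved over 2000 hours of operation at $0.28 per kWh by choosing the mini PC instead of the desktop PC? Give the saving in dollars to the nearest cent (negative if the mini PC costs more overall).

-$119.35

desktop PC: $0.00 + (245/1000) kW × 2000 h × $0.28 = $0.00 + $137.2 = $137.2
mini PC: $231.35 + (45/1000) kW × 2000 h × $0.28 = $231.35 + $25.2 = $256.55
Saving = $137.2 − $256.55 = −$119.35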